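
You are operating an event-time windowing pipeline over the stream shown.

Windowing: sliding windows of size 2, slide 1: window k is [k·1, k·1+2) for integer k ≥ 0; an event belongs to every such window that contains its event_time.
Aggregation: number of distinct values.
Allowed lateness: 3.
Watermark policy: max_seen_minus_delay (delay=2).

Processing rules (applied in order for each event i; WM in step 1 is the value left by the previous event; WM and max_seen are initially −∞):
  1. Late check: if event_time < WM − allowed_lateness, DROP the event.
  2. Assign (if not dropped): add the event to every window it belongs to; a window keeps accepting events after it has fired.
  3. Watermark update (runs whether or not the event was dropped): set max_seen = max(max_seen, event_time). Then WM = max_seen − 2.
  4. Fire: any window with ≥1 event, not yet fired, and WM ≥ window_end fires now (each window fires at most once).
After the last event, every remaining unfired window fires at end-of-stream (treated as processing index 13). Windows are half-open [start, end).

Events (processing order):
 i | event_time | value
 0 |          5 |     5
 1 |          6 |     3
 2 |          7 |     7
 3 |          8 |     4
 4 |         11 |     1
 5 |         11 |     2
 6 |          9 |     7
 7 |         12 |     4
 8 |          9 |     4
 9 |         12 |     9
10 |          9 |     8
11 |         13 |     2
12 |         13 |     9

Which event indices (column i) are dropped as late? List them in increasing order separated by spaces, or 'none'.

none

i=0 t=5 v=5: → [5,7),[4,6); WM=3
i=1 t=6 v=3: → [6,8),[5,7); WM=4
i=2 t=7 v=7: → [7,9),[6,8); WM=5
i=3 t=8 v=4: → [8,10),[7,9); WM=6; [4,6) fires=1
i=4 t=11 v=1: → [11,13),[10,12); WM=9; [5,7) fires=2 [6,8) fires=2 [7,9) fires=2
i=5 t=11 v=2: → [11,13),[10,12); WM=9
i=6 t=9 v=7: → [9,11),[8,10); WM=9
i=7 t=12 v=4: → [12,14),[11,13); WM=10; [8,10) fires=2
i=8 t=9 v=4: → [9,11),[8,10); WM=10
i=9 t=12 v=9: → [12,14),[11,13); WM=10
i=10 t=9 v=8: → [9,11),[8,10); WM=10
i=11 t=13 v=2: → [13,15),[12,14); WM=11; [9,11) fires=3
i=12 t=13 v=9: → [13,15),[12,14); WM=11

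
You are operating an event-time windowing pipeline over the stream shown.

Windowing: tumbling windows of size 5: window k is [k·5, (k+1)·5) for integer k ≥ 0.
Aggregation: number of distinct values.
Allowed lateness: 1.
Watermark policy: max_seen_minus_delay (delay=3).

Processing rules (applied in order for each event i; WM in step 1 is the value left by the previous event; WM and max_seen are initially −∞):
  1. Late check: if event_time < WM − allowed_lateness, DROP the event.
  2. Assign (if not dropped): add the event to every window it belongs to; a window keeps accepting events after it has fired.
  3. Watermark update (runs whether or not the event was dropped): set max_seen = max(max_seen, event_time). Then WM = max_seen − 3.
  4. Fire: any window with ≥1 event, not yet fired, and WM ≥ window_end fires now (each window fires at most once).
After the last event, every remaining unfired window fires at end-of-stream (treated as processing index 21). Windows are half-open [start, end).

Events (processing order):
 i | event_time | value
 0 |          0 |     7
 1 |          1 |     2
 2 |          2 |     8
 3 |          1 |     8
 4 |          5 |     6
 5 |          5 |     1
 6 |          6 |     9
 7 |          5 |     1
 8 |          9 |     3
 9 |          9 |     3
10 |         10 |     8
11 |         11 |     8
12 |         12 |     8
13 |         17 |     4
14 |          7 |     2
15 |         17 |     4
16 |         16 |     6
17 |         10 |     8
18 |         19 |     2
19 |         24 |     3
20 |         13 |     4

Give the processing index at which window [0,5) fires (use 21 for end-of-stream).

i=0 t=0 v=7: → [0,5); WM=-3
i=1 t=1 v=2: → [0,5); WM=-2
i=2 t=2 v=8: → [0,5); WM=-1
i=3 t=1 v=8: → [0,5); WM=-1
i=4 t=5 v=6: → [5,10); WM=2
i=5 t=5 v=1: → [5,10); WM=2
i=6 t=6 v=9: → [5,10); WM=3
i=7 t=5 v=1: → [5,10); WM=3
i=8 t=9 v=3: → [5,10); WM=6; [0,5) fires=3
i=9 t=9 v=3: → [5,10); WM=6
i=10 t=10 v=8: → [10,15); WM=7
i=11 t=11 v=8: → [10,15); WM=8
i=12 t=12 v=8: → [10,15); WM=9
i=13 t=17 v=4: → [15,20); WM=14; [5,10) fires=4
i=14 t=7 v=2: DROP (t<14-1); WM=14
i=15 t=17 v=4: → [15,20); WM=14
i=16 t=16 v=6: → [15,20); WM=14
i=17 t=10 v=8: DROP (t<14-1); WM=14
i=18 t=19 v=2: → [15,20); WM=16; [10,15) fires=1
i=19 t=24 v=3: → [20,25); WM=21; [15,20) fires=3
i=20 t=13 v=4: DROP (t<21-1); WM=21

8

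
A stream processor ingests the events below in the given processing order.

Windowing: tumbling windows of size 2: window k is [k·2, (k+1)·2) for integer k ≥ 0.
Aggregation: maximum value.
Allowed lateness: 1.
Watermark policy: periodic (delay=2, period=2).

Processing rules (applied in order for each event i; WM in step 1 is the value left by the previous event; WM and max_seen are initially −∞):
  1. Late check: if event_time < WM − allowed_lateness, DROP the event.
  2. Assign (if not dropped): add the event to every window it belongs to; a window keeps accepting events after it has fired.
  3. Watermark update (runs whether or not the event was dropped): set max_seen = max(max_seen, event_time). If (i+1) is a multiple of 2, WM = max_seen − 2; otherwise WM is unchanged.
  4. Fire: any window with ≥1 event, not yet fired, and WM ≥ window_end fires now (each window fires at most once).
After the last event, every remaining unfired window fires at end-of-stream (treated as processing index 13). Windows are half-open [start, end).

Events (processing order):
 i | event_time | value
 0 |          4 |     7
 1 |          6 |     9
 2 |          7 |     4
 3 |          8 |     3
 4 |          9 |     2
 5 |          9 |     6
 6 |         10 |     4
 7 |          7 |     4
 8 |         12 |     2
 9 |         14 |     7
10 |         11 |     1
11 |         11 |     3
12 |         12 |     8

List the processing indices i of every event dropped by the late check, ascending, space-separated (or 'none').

none

i=0 t=4 v=7: → [4,6); WM=−∞
i=1 t=6 v=9: → [6,8); WM=4
i=2 t=7 v=4: → [6,8); WM=4
i=3 t=8 v=3: → [8,10); WM=6; [4,6) fires=7
i=4 t=9 v=2: → [8,10); WM=6
i=5 t=9 v=6: → [8,10); WM=7
i=6 t=10 v=4: → [10,12); WM=7
i=7 t=7 v=4: → [6,8); WM=8; [6,8) fires=9
i=8 t=12 v=2: → [12,14); WM=8
i=9 t=14 v=7: → [14,16); WM=12; [8,10) fires=6 [10,12) fires=4
i=10 t=11 v=1: → [10,12); WM=12
i=11 t=11 v=3: → [10,12); WM=12
i=12 t=12 v=8: → [12,14); WM=12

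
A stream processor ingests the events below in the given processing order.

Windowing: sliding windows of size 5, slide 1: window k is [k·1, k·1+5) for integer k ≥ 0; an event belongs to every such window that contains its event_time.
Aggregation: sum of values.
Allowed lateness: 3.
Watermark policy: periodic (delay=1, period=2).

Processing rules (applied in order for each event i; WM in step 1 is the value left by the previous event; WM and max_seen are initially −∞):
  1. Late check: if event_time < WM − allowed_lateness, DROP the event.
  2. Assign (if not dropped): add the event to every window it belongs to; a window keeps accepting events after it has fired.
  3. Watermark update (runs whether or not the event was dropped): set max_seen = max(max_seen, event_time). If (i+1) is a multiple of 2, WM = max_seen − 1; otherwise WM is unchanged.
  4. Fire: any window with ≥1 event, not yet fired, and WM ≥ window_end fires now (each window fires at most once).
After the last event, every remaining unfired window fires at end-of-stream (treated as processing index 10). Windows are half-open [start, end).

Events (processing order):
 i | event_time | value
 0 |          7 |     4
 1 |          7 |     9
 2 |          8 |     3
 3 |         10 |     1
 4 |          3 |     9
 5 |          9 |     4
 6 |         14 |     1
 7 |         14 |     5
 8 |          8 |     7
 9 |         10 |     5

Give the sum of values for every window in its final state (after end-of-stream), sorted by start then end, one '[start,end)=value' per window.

i=0 t=7 v=4: → [7,12),[6,11),[5,10),[4,9),[3,8); WM=−∞
i=1 t=7 v=9: → [7,12),[6,11),[5,10),[4,9),[3,8); WM=6
i=2 t=8 v=3: → [8,13),[7,12),[6,11),[5,10),[4,9); WM=6
i=3 t=10 v=1: → [10,15),[9,14),[8,13),[7,12),[6,11); WM=9; [3,8) fires=13 [4,9) fires=16
i=4 t=3 v=9: DROP (t<9-3); WM=9
i=5 t=9 v=4: → [9,14),[8,13),[7,12),[6,11),[5,10); WM=9
i=6 t=14 v=1: → [14,19),[13,18),[12,17),[11,16),[10,15); WM=9
i=7 t=14 v=5: → [14,19),[13,18),[12,17),[11,16),[10,15); WM=13; [5,10) fires=20 [6,11) fires=21 [7,12) fires=21 [8,13) fires=8
i=8 t=8 v=7: DROP (t<13-3); WM=13
i=9 t=10 v=5: → [10,15),[9,14),[8,13),[7,12),[6,11); WM=13

[3,8)=13 [4,9)=16 [5,10)=20 [6,11)=26 [7,12)=26 [8,13)=13 [9,14)=10 [10,15)=12 [11,16)=6 [12,17)=6 [13,18)=6 [14,19)=6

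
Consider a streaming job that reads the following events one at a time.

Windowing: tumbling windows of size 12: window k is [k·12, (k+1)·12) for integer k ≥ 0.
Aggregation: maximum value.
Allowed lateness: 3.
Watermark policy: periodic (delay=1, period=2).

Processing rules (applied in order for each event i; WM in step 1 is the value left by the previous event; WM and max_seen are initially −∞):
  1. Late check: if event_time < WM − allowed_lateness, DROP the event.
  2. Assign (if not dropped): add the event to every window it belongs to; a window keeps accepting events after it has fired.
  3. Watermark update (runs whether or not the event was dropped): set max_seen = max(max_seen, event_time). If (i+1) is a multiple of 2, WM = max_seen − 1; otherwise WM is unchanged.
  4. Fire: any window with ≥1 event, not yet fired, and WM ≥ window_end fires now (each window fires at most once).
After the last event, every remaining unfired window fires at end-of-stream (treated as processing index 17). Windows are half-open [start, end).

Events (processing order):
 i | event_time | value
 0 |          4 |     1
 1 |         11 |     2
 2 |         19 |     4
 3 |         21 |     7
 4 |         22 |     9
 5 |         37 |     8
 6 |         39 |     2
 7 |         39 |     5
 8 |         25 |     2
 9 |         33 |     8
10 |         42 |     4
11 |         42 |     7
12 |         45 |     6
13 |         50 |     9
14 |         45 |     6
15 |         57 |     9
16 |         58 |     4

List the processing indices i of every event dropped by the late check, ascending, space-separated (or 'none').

8 9 14

i=0 t=4 v=1: → [0,12); WM=−∞
i=1 t=11 v=2: → [0,12); WM=10
i=2 t=19 v=4: → [12,24); WM=10
i=3 t=21 v=7: → [12,24); WM=20; [0,12) fires=2
i=4 t=22 v=9: → [12,24); WM=20
i=5 t=37 v=8: → [36,48); WM=36; [12,24) fires=9
i=6 t=39 v=2: → [36,48); WM=36
i=7 t=39 v=5: → [36,48); WM=38
i=8 t=25 v=2: DROP (t<38-3); WM=38
i=9 t=33 v=8: DROP (t<38-3); WM=38
i=10 t=42 v=4: → [36,48); WM=38
i=11 t=42 v=7: → [36,48); WM=41
i=12 t=45 v=6: → [36,48); WM=41
i=13 t=50 v=9: → [48,60); WM=49; [36,48) fires=8
i=14 t=45 v=6: DROP (t<49-3); WM=49
i=15 t=57 v=9: → [48,60); WM=56
i=16 t=58 v=4: → [48,60); WM=56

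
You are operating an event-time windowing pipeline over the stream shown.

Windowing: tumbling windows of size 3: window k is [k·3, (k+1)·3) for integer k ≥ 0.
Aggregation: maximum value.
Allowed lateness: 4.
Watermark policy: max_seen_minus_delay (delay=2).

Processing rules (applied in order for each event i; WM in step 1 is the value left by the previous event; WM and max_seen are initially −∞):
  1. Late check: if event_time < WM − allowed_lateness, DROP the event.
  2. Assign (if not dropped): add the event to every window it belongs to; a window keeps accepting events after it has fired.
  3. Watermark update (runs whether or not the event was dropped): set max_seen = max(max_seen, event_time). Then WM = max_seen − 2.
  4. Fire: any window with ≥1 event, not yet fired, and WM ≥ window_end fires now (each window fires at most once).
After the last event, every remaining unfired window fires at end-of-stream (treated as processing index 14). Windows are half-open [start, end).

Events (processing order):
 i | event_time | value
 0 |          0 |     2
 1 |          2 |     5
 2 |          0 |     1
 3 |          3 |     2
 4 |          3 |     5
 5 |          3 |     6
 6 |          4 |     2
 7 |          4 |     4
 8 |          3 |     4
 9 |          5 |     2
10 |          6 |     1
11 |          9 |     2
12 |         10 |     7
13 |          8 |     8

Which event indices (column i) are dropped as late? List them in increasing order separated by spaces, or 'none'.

none

i=0 t=0 v=2: → [0,3); WM=-2
i=1 t=2 v=5: → [0,3); WM=0
i=2 t=0 v=1: → [0,3); WM=0
i=3 t=3 v=2: → [3,6); WM=1
i=4 t=3 v=5: → [3,6); WM=1
i=5 t=3 v=6: → [3,6); WM=1
i=6 t=4 v=2: → [3,6); WM=2
i=7 t=4 v=4: → [3,6); WM=2
i=8 t=3 v=4: → [3,6); WM=2
i=9 t=5 v=2: → [3,6); WM=3; [0,3) fires=5
i=10 t=6 v=1: → [6,9); WM=4
i=11 t=9 v=2: → [9,12); WM=7; [3,6) fires=6
i=12 t=10 v=7: → [9,12); WM=8
i=13 t=8 v=8: → [6,9); WM=8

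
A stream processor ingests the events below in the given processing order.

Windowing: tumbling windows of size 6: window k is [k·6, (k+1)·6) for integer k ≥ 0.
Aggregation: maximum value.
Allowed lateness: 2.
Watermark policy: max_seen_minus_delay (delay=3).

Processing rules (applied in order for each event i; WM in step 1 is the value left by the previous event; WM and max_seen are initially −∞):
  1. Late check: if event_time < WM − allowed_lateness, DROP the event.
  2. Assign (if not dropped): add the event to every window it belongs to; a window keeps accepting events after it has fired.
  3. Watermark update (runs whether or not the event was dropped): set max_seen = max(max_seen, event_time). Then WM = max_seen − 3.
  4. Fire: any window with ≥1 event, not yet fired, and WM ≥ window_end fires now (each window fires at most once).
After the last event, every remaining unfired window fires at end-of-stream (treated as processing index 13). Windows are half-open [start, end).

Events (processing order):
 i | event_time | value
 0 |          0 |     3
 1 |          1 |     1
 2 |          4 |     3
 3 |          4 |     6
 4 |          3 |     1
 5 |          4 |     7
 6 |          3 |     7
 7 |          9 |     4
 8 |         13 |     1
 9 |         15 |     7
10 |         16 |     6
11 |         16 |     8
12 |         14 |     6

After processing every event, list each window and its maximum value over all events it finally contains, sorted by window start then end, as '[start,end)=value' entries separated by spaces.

[0,6)=7 [6,12)=4 [12,18)=8

i=0 t=0 v=3: → [0,6); WM=-3
i=1 t=1 v=1: → [0,6); WM=-2
i=2 t=4 v=3: → [0,6); WM=1
i=3 t=4 v=6: → [0,6); WM=1
i=4 t=3 v=1: → [0,6); WM=1
i=5 t=4 v=7: → [0,6); WM=1
i=6 t=3 v=7: → [0,6); WM=1
i=7 t=9 v=4: → [6,12); WM=6; [0,6) fires=7
i=8 t=13 v=1: → [12,18); WM=10
i=9 t=15 v=7: → [12,18); WM=12; [6,12) fires=4
i=10 t=16 v=6: → [12,18); WM=13
i=11 t=16 v=8: → [12,18); WM=13
i=12 t=14 v=6: → [12,18); WM=13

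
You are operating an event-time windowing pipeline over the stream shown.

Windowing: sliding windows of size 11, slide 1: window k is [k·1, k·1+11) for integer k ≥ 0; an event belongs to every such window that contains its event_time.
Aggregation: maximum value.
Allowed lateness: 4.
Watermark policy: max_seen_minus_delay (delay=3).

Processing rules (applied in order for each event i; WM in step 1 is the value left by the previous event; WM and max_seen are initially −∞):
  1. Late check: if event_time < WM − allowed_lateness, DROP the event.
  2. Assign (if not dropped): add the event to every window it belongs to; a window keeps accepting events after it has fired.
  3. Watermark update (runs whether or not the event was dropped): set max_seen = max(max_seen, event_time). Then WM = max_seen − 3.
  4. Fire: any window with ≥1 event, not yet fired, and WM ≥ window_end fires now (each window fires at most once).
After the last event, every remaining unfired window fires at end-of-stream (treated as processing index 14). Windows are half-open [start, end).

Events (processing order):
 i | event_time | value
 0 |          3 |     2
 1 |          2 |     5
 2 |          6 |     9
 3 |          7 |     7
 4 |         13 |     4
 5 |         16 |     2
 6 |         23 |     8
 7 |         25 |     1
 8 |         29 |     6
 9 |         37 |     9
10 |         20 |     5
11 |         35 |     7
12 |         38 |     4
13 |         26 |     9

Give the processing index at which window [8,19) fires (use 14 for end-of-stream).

i=0 t=3 v=2: → [3,14),[2,13),[1,12),[0,11); WM=0
i=1 t=2 v=5: → [2,13),[1,12),[0,11); WM=0
i=2 t=6 v=9: → [6,17),[5,16),[4,15),[3,14),[2,13),[1,12),[0,11); WM=3
i=3 t=7 v=7: → [7,18),[6,17),[5,16),[4,15),[3,14),[2,13),[1,12),[0,11); WM=4
i=4 t=13 v=4: → [13,24),[12,23),[11,22),[10,21),[9,20),[8,19),[7,18),[6,17),[5,16),[4,15),[3,14); WM=10
i=5 t=16 v=2: → [16,27),[15,26),[14,25),[13,24),[12,23),[11,22),[10,21),[9,20),[8,19),[7,18),[6,17); WM=13; [0,11) fires=9 [1,12) fires=9 [2,13) fires=9
i=6 t=23 v=8: → [23,34),[22,33),[21,32),[20,31),[19,30),[18,29),[17,28),[16,27),[15,26),[14,25),[13,24); WM=20; [3,14) fires=9 [4,15) fires=9 [5,16) fires=9 [6,17) fires=9 [7,18) fires=7 [8,19) fires=4 [9,20) fires=4
i=7 t=25 v=1: → [25,36),[24,35),[23,34),[22,33),[21,32),[20,31),[19,30),[18,29),[17,28),[16,27),[15,26); WM=22; [10,21) fires=4 [11,22) fires=4
i=8 t=29 v=6: → [29,40),[28,39),[27,38),[26,37),[25,36),[24,35),[23,34),[22,33),[21,32),[20,31),[19,30); WM=26; [12,23) fires=4 [13,24) fires=8 [14,25) fires=8 [15,26) fires=8
i=9 t=37 v=9: → [37,48),[36,47),[35,46),[34,45),[33,44),[32,43),[31,42),[30,41),[29,40),[28,39),[27,38); WM=34; [16,27) fires=8 [17,28) fires=8 [18,29) fires=8 [19,30) fires=8 [20,31) fires=8 [21,32) fires=8 [22,33) fires=8 [23,34) fires=8
i=10 t=20 v=5: DROP (t<34-4); WM=34
i=11 t=35 v=7: → [35,46),[34,45),[33,44),[32,43),[31,42),[30,41),[29,40),[28,39),[27,38),[26,37),[25,36); WM=34
i=12 t=38 v=4: → [38,49),[37,48),[36,47),[35,46),[34,45),[33,44),[32,43),[31,42),[30,41),[29,40),[28,39); WM=35; [24,35) fires=6
i=13 t=26 v=9: DROP (t<35-4); WM=35

6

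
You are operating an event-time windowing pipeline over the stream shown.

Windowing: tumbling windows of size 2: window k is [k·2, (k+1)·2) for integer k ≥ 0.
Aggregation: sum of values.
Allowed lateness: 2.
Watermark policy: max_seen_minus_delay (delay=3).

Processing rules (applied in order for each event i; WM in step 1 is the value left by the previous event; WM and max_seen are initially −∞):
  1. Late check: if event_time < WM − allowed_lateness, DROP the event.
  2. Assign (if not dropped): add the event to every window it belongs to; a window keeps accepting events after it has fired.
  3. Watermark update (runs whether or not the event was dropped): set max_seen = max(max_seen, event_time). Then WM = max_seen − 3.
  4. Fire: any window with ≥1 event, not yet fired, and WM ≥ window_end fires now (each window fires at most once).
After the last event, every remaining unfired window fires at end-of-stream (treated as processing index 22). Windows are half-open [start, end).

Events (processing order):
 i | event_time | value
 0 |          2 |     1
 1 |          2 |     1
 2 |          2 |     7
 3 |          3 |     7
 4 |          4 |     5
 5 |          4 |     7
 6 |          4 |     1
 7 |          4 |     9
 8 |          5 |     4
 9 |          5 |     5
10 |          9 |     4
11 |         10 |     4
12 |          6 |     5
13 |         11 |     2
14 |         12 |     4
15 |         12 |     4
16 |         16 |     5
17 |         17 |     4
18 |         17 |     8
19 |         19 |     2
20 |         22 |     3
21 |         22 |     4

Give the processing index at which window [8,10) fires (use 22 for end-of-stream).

16

i=0 t=2 v=1: → [2,4); WM=-1
i=1 t=2 v=1: → [2,4); WM=-1
i=2 t=2 v=7: → [2,4); WM=-1
i=3 t=3 v=7: → [2,4); WM=0
i=4 t=4 v=5: → [4,6); WM=1
i=5 t=4 v=7: → [4,6); WM=1
i=6 t=4 v=1: → [4,6); WM=1
i=7 t=4 v=9: → [4,6); WM=1
i=8 t=5 v=4: → [4,6); WM=2
i=9 t=5 v=5: → [4,6); WM=2
i=10 t=9 v=4: → [8,10); WM=6; [2,4) fires=16 [4,6) fires=31
i=11 t=10 v=4: → [10,12); WM=7
i=12 t=6 v=5: → [6,8); WM=7
i=13 t=11 v=2: → [10,12); WM=8; [6,8) fires=5
i=14 t=12 v=4: → [12,14); WM=9
i=15 t=12 v=4: → [12,14); WM=9
i=16 t=16 v=5: → [16,18); WM=13; [8,10) fires=4 [10,12) fires=6
i=17 t=17 v=4: → [16,18); WM=14; [12,14) fires=8
i=18 t=17 v=8: → [16,18); WM=14
i=19 t=19 v=2: → [18,20); WM=16
i=20 t=22 v=3: → [22,24); WM=19; [16,18) fires=17
i=21 t=22 v=4: → [22,24); WM=19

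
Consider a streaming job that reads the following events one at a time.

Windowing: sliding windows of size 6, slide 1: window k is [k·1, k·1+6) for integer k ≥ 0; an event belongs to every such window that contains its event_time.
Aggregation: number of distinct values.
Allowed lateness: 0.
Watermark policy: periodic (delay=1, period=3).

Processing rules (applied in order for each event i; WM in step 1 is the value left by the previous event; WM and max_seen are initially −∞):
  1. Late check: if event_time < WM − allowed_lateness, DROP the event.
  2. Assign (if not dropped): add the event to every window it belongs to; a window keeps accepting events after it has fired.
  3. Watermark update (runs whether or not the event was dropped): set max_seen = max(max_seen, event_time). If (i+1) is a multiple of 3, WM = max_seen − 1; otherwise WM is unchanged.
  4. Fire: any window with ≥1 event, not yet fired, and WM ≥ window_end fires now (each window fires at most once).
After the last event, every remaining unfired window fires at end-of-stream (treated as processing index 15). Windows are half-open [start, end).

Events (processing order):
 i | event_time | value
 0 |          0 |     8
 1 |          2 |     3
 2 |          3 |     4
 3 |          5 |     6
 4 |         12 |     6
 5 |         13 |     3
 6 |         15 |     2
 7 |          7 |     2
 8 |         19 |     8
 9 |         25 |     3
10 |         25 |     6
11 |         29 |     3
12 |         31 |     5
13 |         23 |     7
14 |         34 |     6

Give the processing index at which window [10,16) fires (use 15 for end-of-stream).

i=0 t=0 v=8: → [0,6); WM=−∞
i=1 t=2 v=3: → [2,8),[1,7),[0,6); WM=−∞
i=2 t=3 v=4: → [3,9),[2,8),[1,7),[0,6); WM=2
i=3 t=5 v=6: → [5,11),[4,10),[3,9),[2,8),[1,7),[0,6); WM=2
i=4 t=12 v=6: → [12,18),[11,17),[10,16),[9,15),[8,14),[7,13); WM=2
i=5 t=13 v=3: → [13,19),[12,18),[11,17),[10,16),[9,15),[8,14); WM=12; [0,6) fires=4 [1,7) fires=3 [2,8) fires=3 [3,9) fires=2 [4,10) fires=1 [5,11) fires=1
i=6 t=15 v=2: → [15,21),[14,20),[13,19),[12,18),[11,17),[10,16); WM=12
i=7 t=7 v=2: DROP (t<12-0); WM=12
i=8 t=19 v=8: → [19,25),[18,24),[17,23),[16,22),[15,21),[14,20); WM=18; [7,13) fires=1 [8,14) fires=2 [9,15) fires=2 [10,16) fires=3 [11,17) fires=3 [12,18) fires=3
i=9 t=25 v=3: → [25,31),[24,30),[23,29),[22,28),[21,27),[20,26); WM=18
i=10 t=25 v=6: → [25,31),[24,30),[23,29),[22,28),[21,27),[20,26); WM=18
i=11 t=29 v=3: → [29,35),[28,34),[27,33),[26,32),[25,31),[24,30); WM=28; [13,19) fires=2 [14,20) fires=2 [15,21) fires=2 [16,22) fires=1 [17,23) fires=1 [18,24) fires=1 [19,25) fires=1 [20,26) fires=2 [21,27) fires=2 [22,28) fires=2
i=12 t=31 v=5: → [31,37),[30,36),[29,35),[28,34),[27,33),[26,32); WM=28
i=13 t=23 v=7: DROP (t<28-0); WM=28
i=14 t=34 v=6: → [34,40),[33,39),[32,38),[31,37),[30,36),[29,35); WM=33; [23,29) fires=2 [24,30) fires=2 [25,31) fires=2 [26,32) fires=2 [27,33) fires=2

8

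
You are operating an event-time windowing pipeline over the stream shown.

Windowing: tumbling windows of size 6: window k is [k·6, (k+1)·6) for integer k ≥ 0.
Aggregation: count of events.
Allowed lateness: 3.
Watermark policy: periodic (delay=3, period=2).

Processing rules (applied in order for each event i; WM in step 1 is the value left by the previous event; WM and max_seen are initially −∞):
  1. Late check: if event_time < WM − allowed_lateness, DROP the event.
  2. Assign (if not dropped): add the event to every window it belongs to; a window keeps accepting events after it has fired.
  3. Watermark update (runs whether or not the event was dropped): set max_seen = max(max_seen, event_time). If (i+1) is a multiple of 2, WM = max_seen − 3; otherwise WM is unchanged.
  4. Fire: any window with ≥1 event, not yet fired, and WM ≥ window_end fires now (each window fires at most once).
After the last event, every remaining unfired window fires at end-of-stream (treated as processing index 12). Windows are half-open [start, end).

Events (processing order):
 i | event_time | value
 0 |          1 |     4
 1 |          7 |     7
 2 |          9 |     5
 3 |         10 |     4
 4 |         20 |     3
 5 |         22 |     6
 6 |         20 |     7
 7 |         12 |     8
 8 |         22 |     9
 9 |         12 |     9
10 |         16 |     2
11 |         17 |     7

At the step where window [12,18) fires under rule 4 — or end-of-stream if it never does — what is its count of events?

1

i=0 t=1 v=4: → [0,6); WM=−∞
i=1 t=7 v=7: → [6,12); WM=4
i=2 t=9 v=5: → [6,12); WM=4
i=3 t=10 v=4: → [6,12); WM=7; [0,6) fires=1
i=4 t=20 v=3: → [18,24); WM=7
i=5 t=22 v=6: → [18,24); WM=19; [6,12) fires=3
i=6 t=20 v=7: → [18,24); WM=19
i=7 t=12 v=8: DROP (t<19-3); WM=19
i=8 t=22 v=9: → [18,24); WM=19
i=9 t=12 v=9: DROP (t<19-3); WM=19
i=10 t=16 v=2: → [12,18); WM=19; [12,18) fires=1
i=11 t=17 v=7: → [12,18); WM=19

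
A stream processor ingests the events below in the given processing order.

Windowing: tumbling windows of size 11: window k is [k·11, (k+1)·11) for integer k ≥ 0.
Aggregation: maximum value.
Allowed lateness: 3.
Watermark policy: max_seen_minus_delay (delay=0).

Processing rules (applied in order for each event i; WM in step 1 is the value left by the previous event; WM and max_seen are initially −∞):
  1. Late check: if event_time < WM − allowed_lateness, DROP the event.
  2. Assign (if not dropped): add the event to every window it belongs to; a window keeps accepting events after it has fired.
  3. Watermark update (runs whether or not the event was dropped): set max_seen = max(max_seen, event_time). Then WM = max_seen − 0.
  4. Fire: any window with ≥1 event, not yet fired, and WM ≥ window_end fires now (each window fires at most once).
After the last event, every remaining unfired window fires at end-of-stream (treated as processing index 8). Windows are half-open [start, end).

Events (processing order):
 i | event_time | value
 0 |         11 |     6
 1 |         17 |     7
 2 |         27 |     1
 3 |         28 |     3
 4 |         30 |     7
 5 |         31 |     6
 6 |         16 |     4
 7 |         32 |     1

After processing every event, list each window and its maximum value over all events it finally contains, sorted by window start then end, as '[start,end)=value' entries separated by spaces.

i=0 t=11 v=6: → [11,22); WM=11
i=1 t=17 v=7: → [11,22); WM=17
i=2 t=27 v=1: → [22,33); WM=27; [11,22) fires=7
i=3 t=28 v=3: → [22,33); WM=28
i=4 t=30 v=7: → [22,33); WM=30
i=5 t=31 v=6: → [22,33); WM=31
i=6 t=16 v=4: DROP (t<31-3); WM=31
i=7 t=32 v=1: → [22,33); WM=32

[11,22)=7 [22,33)=7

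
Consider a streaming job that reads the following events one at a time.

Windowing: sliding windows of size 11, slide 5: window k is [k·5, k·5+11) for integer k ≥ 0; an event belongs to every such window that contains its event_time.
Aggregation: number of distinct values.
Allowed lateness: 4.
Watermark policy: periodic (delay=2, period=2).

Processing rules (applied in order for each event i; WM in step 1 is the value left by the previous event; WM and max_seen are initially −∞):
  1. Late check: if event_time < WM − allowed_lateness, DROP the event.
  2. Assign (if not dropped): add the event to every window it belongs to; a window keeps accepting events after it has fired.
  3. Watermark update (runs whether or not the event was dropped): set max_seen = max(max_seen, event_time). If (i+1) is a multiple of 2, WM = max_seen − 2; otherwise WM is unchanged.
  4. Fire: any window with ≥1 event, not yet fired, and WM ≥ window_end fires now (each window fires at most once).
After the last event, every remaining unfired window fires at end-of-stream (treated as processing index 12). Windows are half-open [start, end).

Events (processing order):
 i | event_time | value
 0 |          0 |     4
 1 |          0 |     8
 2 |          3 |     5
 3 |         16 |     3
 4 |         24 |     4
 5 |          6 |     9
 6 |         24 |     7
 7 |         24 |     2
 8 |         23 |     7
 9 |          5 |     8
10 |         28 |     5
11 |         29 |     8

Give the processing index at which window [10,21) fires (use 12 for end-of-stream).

i=0 t=0 v=4: → [0,11); WM=−∞
i=1 t=0 v=8: → [0,11); WM=-2
i=2 t=3 v=5: → [0,11); WM=-2
i=3 t=16 v=3: → [15,26),[10,21); WM=14; [0,11) fires=3
i=4 t=24 v=4: → [20,31),[15,26); WM=14
i=5 t=6 v=9: DROP (t<14-4); WM=22; [10,21) fires=1
i=6 t=24 v=7: → [20,31),[15,26); WM=22
i=7 t=24 v=2: → [20,31),[15,26); WM=22
i=8 t=23 v=7: → [20,31),[15,26); WM=22
i=9 t=5 v=8: DROP (t<22-4); WM=22
i=10 t=28 v=5: → [25,36),[20,31); WM=22
i=11 t=29 v=8: → [25,36),[20,31); WM=27; [15,26) fires=4

5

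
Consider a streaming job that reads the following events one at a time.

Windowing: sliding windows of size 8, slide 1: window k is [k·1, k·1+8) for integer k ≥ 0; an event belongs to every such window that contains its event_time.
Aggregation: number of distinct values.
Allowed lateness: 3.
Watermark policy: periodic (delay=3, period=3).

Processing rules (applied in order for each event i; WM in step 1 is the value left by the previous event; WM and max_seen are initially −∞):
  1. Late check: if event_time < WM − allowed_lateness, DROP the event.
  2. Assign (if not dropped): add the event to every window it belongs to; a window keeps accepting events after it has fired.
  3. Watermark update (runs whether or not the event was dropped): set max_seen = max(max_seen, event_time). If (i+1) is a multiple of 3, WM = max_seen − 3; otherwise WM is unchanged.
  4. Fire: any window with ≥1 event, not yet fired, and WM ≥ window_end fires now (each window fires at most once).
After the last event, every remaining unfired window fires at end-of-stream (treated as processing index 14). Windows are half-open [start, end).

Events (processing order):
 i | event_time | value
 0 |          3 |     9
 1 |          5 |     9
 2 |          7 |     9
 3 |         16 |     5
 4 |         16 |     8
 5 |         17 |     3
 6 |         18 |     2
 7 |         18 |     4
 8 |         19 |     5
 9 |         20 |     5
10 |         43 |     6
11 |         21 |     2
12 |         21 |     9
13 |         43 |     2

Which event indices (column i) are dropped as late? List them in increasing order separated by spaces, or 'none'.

i=0 t=3 v=9: → [3,11),[2,10),[1,9),[0,8); WM=−∞
i=1 t=5 v=9: → [5,13),[4,12),[3,11),[2,10),[1,9),[0,8); WM=−∞
i=2 t=7 v=9: → [7,15),[6,14),[5,13),[4,12),[3,11),[2,10),[1,9),[0,8); WM=4
i=3 t=16 v=5: → [16,24),[15,23),[14,22),[13,21),[12,20),[11,19),[10,18),[9,17); WM=4
i=4 t=16 v=8: → [16,24),[15,23),[14,22),[13,21),[12,20),[11,19),[10,18),[9,17); WM=4
i=5 t=17 v=3: → [17,25),[16,24),[15,23),[14,22),[13,21),[12,20),[11,19),[10,18); WM=14; [0,8) fires=1 [1,9) fires=1 [2,10) fires=1 [3,11) fires=1 [4,12) fires=1 [5,13) fires=1 [6,14) fires=1
i=6 t=18 v=2: → [18,26),[17,25),[16,24),[15,23),[14,22),[13,21),[12,20),[11,19); WM=14
i=7 t=18 v=4: → [18,26),[17,25),[16,24),[15,23),[14,22),[13,21),[12,20),[11,19); WM=14
i=8 t=19 v=5: → [19,27),[18,26),[17,25),[16,24),[15,23),[14,22),[13,21),[12,20); WM=16; [7,15) fires=1
i=9 t=20 v=5: → [20,28),[19,27),[18,26),[17,25),[16,24),[15,23),[14,22),[13,21); WM=16
i=10 t=43 v=6: → [43,51),[42,50),[41,49),[40,48),[39,47),[38,46),[37,45),[36,44); WM=16
i=11 t=21 v=2: → [21,29),[20,28),[19,27),[18,26),[17,25),[16,24),[15,23),[14,22); WM=40; [9,17) fires=2 [10,18) fires=3 [11,19) fires=5 [12,20) fires=5 [13,21) fires=5 [14,22) fires=5 [15,23) fires=5 [16,24) fires=5 [17,25) fires=4 [18,26) fires=3 [19,27) fires=2 [20,28) fires=2 [21,29) fires=1
i=12 t=21 v=9: DROP (t<40-3); WM=40
i=13 t=43 v=2: → [43,51),[42,50),[41,49),[40,48),[39,47),[38,46),[37,45),[36,44); WM=40

12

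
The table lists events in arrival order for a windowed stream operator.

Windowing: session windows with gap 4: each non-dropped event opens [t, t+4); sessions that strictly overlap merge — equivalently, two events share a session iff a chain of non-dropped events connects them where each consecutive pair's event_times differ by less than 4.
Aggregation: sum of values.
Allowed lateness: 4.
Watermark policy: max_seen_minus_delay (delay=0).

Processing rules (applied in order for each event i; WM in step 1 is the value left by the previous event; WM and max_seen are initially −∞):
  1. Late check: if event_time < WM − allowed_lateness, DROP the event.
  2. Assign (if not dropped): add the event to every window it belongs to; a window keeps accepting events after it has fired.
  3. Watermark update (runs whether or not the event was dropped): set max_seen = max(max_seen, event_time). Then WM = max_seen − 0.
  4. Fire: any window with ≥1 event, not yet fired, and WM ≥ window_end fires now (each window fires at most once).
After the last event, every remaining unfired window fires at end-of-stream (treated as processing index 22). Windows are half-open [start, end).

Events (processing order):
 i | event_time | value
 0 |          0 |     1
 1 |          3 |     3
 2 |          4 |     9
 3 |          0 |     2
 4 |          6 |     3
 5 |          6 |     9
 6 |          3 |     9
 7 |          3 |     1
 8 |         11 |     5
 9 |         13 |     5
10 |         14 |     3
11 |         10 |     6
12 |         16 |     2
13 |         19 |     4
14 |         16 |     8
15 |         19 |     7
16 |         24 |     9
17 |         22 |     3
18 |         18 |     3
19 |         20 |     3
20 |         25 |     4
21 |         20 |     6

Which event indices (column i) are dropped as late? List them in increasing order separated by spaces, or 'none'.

i=0 t=0 v=1: → [0,4); WM=0
i=1 t=3 v=3: → [0,7); WM=3
i=2 t=4 v=9: → [0,8); WM=4
i=3 t=0 v=2: → [0,8); WM=4
i=4 t=6 v=3: → [0,10); WM=6
i=5 t=6 v=9: → [0,10); WM=6
i=6 t=3 v=9: → [0,10); WM=6
i=7 t=3 v=1: → [0,10); WM=6
i=8 t=11 v=5: → [11,15); WM=11
i=9 t=13 v=5: → [11,17); WM=13
i=10 t=14 v=3: → [11,18); WM=14
i=11 t=10 v=6: → [10,18); WM=14
i=12 t=16 v=2: → [10,20); WM=16
i=13 t=19 v=4: → [10,23); WM=19
i=14 t=16 v=8: → [10,23); WM=19
i=15 t=19 v=7: → [10,23); WM=19
i=16 t=24 v=9: → [24,28); WM=24
i=17 t=22 v=3: → [10,28); WM=24
i=18 t=18 v=3: DROP (t<24-4); WM=24
i=19 t=20 v=3: → [10,28); WM=24
i=20 t=25 v=4: → [10,29); WM=25
i=21 t=20 v=6: DROP (t<25-4); WM=25

18 21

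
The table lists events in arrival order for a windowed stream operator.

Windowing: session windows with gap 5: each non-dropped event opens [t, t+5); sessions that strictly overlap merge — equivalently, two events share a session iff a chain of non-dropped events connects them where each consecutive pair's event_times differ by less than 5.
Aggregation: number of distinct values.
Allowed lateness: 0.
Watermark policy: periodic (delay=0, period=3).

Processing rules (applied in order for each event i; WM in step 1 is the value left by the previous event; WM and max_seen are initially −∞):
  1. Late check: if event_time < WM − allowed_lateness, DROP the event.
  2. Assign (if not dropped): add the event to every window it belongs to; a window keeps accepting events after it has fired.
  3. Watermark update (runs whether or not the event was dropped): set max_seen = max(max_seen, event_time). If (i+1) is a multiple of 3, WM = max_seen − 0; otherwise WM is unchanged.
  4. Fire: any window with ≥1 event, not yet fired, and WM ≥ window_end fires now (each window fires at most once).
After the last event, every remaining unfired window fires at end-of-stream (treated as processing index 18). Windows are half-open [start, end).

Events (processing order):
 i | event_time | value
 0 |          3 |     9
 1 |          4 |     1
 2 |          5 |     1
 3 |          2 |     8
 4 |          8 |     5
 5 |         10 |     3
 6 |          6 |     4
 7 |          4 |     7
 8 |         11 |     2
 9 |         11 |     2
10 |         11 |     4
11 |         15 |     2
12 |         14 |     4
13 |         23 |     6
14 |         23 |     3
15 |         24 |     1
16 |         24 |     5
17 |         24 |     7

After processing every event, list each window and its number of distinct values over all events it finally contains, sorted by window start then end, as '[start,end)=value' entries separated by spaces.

[3,20)=6 [23,29)=5

i=0 t=3 v=9: → [3,8); WM=−∞
i=1 t=4 v=1: → [3,9); WM=−∞
i=2 t=5 v=1: → [3,10); WM=5
i=3 t=2 v=8: DROP (t<5-0); WM=5
i=4 t=8 v=5: → [3,13); WM=5
i=5 t=10 v=3: → [3,15); WM=10
i=6 t=6 v=4: DROP (t<10-0); WM=10
i=7 t=4 v=7: DROP (t<10-0); WM=10
i=8 t=11 v=2: → [3,16); WM=11
i=9 t=11 v=2: → [3,16); WM=11
i=10 t=11 v=4: → [3,16); WM=11
i=11 t=15 v=2: → [3,20); WM=15
i=12 t=14 v=4: DROP (t<15-0); WM=15
i=13 t=23 v=6: → [23,28); WM=15
i=14 t=23 v=3: → [23,28); WM=23
i=15 t=24 v=1: → [23,29); WM=23
i=16 t=24 v=5: → [23,29); WM=23
i=17 t=24 v=7: → [23,29); WM=24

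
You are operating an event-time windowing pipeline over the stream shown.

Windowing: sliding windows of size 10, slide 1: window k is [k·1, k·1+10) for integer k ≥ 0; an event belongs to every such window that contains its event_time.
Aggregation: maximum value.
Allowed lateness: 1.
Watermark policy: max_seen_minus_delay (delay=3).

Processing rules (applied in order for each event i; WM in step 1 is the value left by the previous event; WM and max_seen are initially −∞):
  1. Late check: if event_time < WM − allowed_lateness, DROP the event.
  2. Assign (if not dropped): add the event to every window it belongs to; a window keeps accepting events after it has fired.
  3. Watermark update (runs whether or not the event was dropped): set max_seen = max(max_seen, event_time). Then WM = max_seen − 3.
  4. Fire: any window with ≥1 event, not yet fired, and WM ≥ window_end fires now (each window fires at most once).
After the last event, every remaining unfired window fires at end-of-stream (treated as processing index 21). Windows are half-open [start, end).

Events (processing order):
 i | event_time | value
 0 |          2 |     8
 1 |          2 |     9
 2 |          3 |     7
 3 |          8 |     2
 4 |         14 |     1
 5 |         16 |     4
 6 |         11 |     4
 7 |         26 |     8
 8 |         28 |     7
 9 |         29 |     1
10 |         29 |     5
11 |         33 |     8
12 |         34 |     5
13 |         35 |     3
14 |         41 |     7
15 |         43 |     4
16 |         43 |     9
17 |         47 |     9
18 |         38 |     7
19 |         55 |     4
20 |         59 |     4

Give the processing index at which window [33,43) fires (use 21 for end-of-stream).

17

i=0 t=2 v=8: → [2,12),[1,11),[0,10); WM=-1
i=1 t=2 v=9: → [2,12),[1,11),[0,10); WM=-1
i=2 t=3 v=7: → [3,13),[2,12),[1,11),[0,10); WM=0
i=3 t=8 v=2: → [8,18),[7,17),[6,16),[5,15),[4,14),[3,13),[2,12),[1,11),[0,10); WM=5
i=4 t=14 v=1: → [14,24),[13,23),[12,22),[11,21),[10,20),[9,19),[8,18),[7,17),[6,16),[5,15); WM=11; [0,10) fires=9 [1,11) fires=9
i=5 t=16 v=4: → [16,26),[15,25),[14,24),[13,23),[12,22),[11,21),[10,20),[9,19),[8,18),[7,17); WM=13; [2,12) fires=9 [3,13) fires=7
i=6 t=11 v=4: DROP (t<13-1); WM=13
i=7 t=26 v=8: → [26,36),[25,35),[24,34),[23,33),[22,32),[21,31),[20,30),[19,29),[18,28),[17,27); WM=23; [4,14) fires=2 [5,15) fires=2 [6,16) fires=2 [7,17) fires=4 [8,18) fires=4 [9,19) fires=4 [10,20) fires=4 [11,21) fires=4 [12,22) fires=4 [13,23) fires=4
i=8 t=28 v=7: → [28,38),[27,37),[26,36),[25,35),[24,34),[23,33),[22,32),[21,31),[20,30),[19,29); WM=25; [14,24) fires=4 [15,25) fires=4
i=9 t=29 v=1: → [29,39),[28,38),[27,37),[26,36),[25,35),[24,34),[23,33),[22,32),[21,31),[20,30); WM=26; [16,26) fires=4
i=10 t=29 v=5: → [29,39),[28,38),[27,37),[26,36),[25,35),[24,34),[23,33),[22,32),[21,31),[20,30); WM=26
i=11 t=33 v=8: → [33,43),[32,42),[31,41),[30,40),[29,39),[28,38),[27,37),[26,36),[25,35),[24,34); WM=30; [17,27) fires=8 [18,28) fires=8 [19,29) fires=8 [20,30) fires=8
i=12 t=34 v=5: → [34,44),[33,43),[32,42),[31,41),[30,40),[29,39),[28,38),[27,37),[26,36),[25,35); WM=31; [21,31) fires=8
i=13 t=35 v=3: → [35,45),[34,44),[33,43),[32,42),[31,41),[30,40),[29,39),[28,38),[27,37),[26,36); WM=32; [22,32) fires=8
i=14 t=41 v=7: → [41,51),[40,50),[39,49),[38,48),[37,47),[36,46),[35,45),[34,44),[33,43),[32,42); WM=38; [23,33) fires=8 [24,34) fires=8 [25,35) fires=8 [26,36) fires=8 [27,37) fires=8 [28,38) fires=8
i=15 t=43 v=4: → [43,53),[42,52),[41,51),[40,50),[39,49),[38,48),[37,47),[36,46),[35,45),[34,44); WM=40; [29,39) fires=8 [30,40) fires=8
i=16 t=43 v=9: → [43,53),[42,52),[41,51),[40,50),[39,49),[38,48),[37,47),[36,46),[35,45),[34,44); WM=40
i=17 t=47 v=9: → [47,57),[46,56),[45,55),[44,54),[43,53),[42,52),[41,51),[40,50),[39,49),[38,48); WM=44; [31,41) fires=8 [32,42) fires=8 [33,43) fires=8 [34,44) fires=9
i=18 t=38 v=7: DROP (t<44-1); WM=44
i=19 t=55 v=4: → [55,65),[54,64),[53,63),[52,62),[51,61),[50,60),[49,59),[48,58),[47,57),[46,56); WM=52; [35,45) fires=9 [36,46) fires=9 [37,47) fires=9 [38,48) fires=9 [39,49) fires=9 [40,50) fires=9 [41,51) fires=9 [42,52) fires=9
i=20 t=59 v=4: → [59,69),[58,68),[57,67),[56,66),[55,65),[54,64),[53,63),[52,62),[51,61),[50,60); WM=56; [43,53) fires=9 [44,54) fires=9 [45,55) fires=9 [46,56) fires=9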